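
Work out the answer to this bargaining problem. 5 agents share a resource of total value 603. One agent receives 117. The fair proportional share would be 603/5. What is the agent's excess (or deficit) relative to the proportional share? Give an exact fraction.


Step 1: Proportional share = 603/5
Step 2: Agent's actual allocation = 117
Step 3: Excess = 117 - 603/5 = -18/5

-18/5


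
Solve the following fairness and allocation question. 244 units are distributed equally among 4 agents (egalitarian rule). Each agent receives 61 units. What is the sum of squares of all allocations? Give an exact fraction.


Step 1: Each agent's share = 244/4 = 61
Step 2: Square of each share = (61)^2 = 3721
Step 3: Sum of squares = 4 * 3721 = 14884

14884


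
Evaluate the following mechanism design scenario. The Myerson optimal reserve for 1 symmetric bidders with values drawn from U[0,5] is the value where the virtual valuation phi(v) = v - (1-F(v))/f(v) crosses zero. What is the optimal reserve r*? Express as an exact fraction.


Step 1: For U[0,5], F(v) = v/5 and f(v) = 1/5
Step 2: phi(v) = v - (1 - v/5)/(1/5) = v - (5 - v) = 2v - 5
Step 3: Set phi(r*) = 0: 2r* - 5 = 0
Step 4: r* = 5/2 (the number of bidders n = 1 does not enter)

5/2


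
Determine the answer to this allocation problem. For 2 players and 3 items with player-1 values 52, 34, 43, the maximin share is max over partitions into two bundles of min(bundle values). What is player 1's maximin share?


Step 1: Item values = 52, 34, 43
Step 2: Enumerate all 2-bundle partitions and take the smaller bundle:
  Partition 1: {52} vs {34,43} -> bundles 52, 77; min = 52
  Partition 2: {34} vs {52,43} -> bundles 34, 95; min = 34
  Partition 3: {43} vs {52,34} -> bundles 43, 86; min = 43
Step 3: MMS = max(52, 34, 43) = 52

52


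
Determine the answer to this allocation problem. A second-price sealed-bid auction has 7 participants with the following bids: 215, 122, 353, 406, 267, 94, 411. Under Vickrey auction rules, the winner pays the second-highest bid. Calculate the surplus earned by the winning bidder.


Step 1: Sort bids in descending order: 411, 406, 353, 267, 215, 122, 94
Step 2: The winning bid is the highest: 411
Step 3: The payment equals the second-highest bid: 406
Step 4: Surplus = winner's bid - payment = 411 - 406 = 5

5


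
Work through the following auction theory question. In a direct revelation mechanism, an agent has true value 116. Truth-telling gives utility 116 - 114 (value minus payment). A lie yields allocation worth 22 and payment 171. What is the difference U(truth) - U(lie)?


Step 1: U(truth) = value - payment = 116 - 114 = 2
Step 2: U(lie) = allocation - payment = 22 - 171 = -149
Step 3: IC gap = 2 - (-149) = 151

151


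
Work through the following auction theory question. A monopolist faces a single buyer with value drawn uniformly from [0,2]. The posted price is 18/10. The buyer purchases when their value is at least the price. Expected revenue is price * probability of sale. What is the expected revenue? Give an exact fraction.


Step 1: Posted price r = 9/5, value support [0,2]
Step 2: P(v >= r) = (2 - 9/5)/2 = 1/10
Step 3: Expected revenue = r * P(v >= r) = 9/5 * 1/10
Step 4: Revenue = 9/50

9/50


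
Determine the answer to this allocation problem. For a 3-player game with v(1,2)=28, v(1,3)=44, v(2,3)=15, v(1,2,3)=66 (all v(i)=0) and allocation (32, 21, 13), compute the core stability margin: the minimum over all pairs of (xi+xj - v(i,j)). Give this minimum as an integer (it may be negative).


Step 1: Slack for coalition (1,2): x1+x2 - v12 = 53 - 28 = 25
Step 2: Slack for coalition (1,3): x1+x3 - v13 = 45 - 44 = 1
Step 3: Slack for coalition (2,3): x2+x3 - v23 = 34 - 15 = 19
Step 4: Minimum slack = min(25, 1, 19) = 1, attained by (1,3); no pair can gain by deviating, so the allocation is in the core

1


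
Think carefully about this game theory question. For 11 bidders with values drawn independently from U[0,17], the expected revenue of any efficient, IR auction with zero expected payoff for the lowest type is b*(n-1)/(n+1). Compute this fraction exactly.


Step 1: By Revenue Equivalence, expected revenue = b*(n-1)/(n+1)
Step 2: Substituting n = 11, b = 17
Step 3: Revenue = 17*(11-1)/(11+1) = 17*10/12
Step 4: Revenue = 170/12 = 85/6

85/6


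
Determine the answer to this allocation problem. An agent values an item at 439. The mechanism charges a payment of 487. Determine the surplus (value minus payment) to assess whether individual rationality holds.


Step 1: Surplus = value - payment = 439 - 487 = -48
Step 2: IR is violated (surplus < 0)

-48


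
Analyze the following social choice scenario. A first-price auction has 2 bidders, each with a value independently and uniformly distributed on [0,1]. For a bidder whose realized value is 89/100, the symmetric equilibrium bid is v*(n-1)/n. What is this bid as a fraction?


Step 1: The symmetric BNE bidding function is b(v) = v * (n-1) / n
Step 2: Substitute v = 89/100 and n = 2
Step 3: b = 89/100 * 1/2
Step 4: b = 89/200

89/200


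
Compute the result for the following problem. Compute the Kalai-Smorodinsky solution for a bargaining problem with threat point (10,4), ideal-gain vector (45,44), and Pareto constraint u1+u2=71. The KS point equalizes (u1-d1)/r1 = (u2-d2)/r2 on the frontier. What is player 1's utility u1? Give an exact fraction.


Step 1: At the KS point, (u1-d1)/r1 = (u2-d2)/r2 = t and u1+u2 = 71
Step 2: u1 = d1 + r1*t and u2 = d2 + r2*t, so (d1 + r1*t) + (d2 + r2*t) = 71
Step 3: t = (71 - 10 - 4)/(45 + 44) = 57/89
Step 4: u1 = d1 + r1*t = 10 + 45 * 57/89 = 3455/89
Step 5: (Check: u2 = d2 + r2*t = 2864/89; u1+u2 = 3455/89 + 2864/89 = 71, on the frontier.)

3455/89


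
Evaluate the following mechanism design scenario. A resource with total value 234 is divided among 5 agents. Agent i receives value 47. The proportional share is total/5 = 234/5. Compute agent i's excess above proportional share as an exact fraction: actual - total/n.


Step 1: Proportional share = 234/5
Step 2: Agent's actual allocation = 47
Step 3: Excess = 47 - 234/5 = 1/5

1/5


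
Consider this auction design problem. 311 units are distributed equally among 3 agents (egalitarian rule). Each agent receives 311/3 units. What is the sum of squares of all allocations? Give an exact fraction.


Step 1: Each agent's share = 311/3
Step 2: Square of each share = (311/3)^2 = 96721/9
Step 3: Sum of squares = 3 * 96721/9 = 96721/3

96721/3


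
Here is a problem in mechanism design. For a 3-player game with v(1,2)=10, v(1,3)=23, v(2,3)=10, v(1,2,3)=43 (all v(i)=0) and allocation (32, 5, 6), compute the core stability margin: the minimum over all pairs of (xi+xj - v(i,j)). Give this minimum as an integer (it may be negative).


Step 1: Slack for coalition (1,2): x1+x2 - v12 = 37 - 10 = 27
Step 2: Slack for coalition (1,3): x1+x3 - v13 = 38 - 23 = 15
Step 3: Slack for coalition (2,3): x2+x3 - v23 = 11 - 10 = 1
Step 4: Minimum slack = min(27, 15, 1) = 1, attained by (2,3); no pair can gain by deviating, so the allocation is in the core

1


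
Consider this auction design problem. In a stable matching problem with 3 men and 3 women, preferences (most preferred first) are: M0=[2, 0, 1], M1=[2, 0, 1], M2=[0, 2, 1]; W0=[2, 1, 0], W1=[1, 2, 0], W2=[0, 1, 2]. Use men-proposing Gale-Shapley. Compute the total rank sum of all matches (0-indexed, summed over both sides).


Step 1: Run Gale-Shapley (men propose, women hold best offer):
  M0 proposes to W2; she accepts
  M1 proposes to W2; rejected
  M1 proposes to W0; she accepts
  M2 proposes to W0; she switches from M1
  M1 proposes to W1; she accepts
Step 2: Final matching: W0-M2, W1-M1, W2-M0
Step 3: 0-indexed ranks (man's rank of his match, then woman's): 0 + 0 + 2 + 0 + 0 + 0
Step 4: Total rank sum = 2

2


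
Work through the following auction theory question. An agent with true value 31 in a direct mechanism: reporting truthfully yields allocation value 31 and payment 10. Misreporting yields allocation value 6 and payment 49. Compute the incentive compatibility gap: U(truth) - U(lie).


Step 1: U(truth) = value - payment = 31 - 10 = 21
Step 2: U(lie) = allocation - payment = 6 - 49 = -43
Step 3: IC gap = 21 - (-43) = 64

64


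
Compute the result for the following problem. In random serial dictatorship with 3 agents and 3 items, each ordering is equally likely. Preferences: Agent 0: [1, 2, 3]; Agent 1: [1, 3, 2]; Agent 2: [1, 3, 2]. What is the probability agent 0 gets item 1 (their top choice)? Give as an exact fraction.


Step 1: Agent 0 wants item 1
Step 2: There are 6 possible orderings of agents
Step 3: In 2 orderings, agent 0 gets item 1
Step 4: Probability = 2/6 = 1/3

1/3


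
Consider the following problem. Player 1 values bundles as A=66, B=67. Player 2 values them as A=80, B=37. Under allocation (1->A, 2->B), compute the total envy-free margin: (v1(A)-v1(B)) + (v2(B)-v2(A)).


Step 1: Player 1's margin = v1(A) - v1(B) = 66 - 67 = -1
Step 2: Player 2's margin = v2(B) - v2(A) = 37 - 80 = -43
Step 3: Total margin = -1 + -43 = -44

-44


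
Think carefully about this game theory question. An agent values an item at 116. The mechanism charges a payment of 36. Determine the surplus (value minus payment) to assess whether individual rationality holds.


Step 1: Surplus = value - payment = 116 - 36 = 80
Step 2: IR is satisfied (surplus >= 0)

80


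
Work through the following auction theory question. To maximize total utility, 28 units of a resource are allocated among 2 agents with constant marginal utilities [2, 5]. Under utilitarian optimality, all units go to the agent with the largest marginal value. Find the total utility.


Step 1: The marginal utilities are [2, 5]
Step 2: The highest marginal utility is 5
Step 3: All 28 units go to that agent
Step 4: Total utility = 5 * 28 = 140

140


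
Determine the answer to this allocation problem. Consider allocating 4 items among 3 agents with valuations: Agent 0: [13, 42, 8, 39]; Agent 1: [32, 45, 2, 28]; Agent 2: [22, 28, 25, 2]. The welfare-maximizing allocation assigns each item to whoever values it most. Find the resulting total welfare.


Step 1: For each item, find the maximum value among all agents.
Step 2: Item 0 -> Agent 1 (value 32)
Step 3: Item 1 -> Agent 1 (value 45)
Step 4: Item 2 -> Agent 2 (value 25)
Step 5: Item 3 -> Agent 0 (value 39)
Step 6: Total welfare = 32 + 45 + 25 + 39 = 141

141


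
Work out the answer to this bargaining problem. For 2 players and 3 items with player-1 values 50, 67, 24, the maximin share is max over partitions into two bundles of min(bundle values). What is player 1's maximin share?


Step 1: Item values = 50, 67, 24
Step 2: Enumerate all 2-bundle partitions and take the smaller bundle:
  Partition 1: {50} vs {67,24} -> bundles 50, 91; min = 50
  Partition 2: {67} vs {50,24} -> bundles 67, 74; min = 67
  Partition 3: {24} vs {50,67} -> bundles 24, 117; min = 24
Step 3: MMS = max(50, 67, 24) = 67

67


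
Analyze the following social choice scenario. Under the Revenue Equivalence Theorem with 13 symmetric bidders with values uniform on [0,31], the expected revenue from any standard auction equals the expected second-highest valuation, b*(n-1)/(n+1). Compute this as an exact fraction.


Step 1: By Revenue Equivalence, expected revenue = b*(n-1)/(n+1)
Step 2: Substituting n = 13, b = 31
Step 3: Revenue = 31*(13-1)/(13+1) = 31*12/14
Step 4: Revenue = 372/14 = 186/7

186/7


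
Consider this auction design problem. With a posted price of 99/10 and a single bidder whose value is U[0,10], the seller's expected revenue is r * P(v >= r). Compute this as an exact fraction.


Step 1: Posted price r = 99/10, value support [0,10]
Step 2: P(v >= r) = (10 - 99/10)/10 = 1/100
Step 3: Expected revenue = r * P(v >= r) = 99/10 * 1/100
Step 4: Revenue = 99/1000

99/1000


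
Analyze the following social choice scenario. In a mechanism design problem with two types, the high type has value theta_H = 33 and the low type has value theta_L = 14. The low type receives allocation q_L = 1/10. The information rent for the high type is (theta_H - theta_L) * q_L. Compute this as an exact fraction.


Step 1: theta_H - theta_L = 33 - 14 = 19
Step 2: Information rent = (theta_H - theta_L) * q_L
Step 3: = 19 * 1/10
Step 4: = 19/10

19/10


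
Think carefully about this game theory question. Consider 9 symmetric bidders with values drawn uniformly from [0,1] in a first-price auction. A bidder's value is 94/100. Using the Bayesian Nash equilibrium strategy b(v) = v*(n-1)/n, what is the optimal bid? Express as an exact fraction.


Step 1: The symmetric BNE bidding function is b(v) = v * (n-1) / n
Step 2: Substitute v = 47/50 and n = 9
Step 3: b = 47/50 * 8/9
Step 4: b = 188/225

188/225


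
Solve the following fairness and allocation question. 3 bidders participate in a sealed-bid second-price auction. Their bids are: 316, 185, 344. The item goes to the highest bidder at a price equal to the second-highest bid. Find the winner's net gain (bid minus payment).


Step 1: Sort bids in descending order: 344, 316, 185
Step 2: The winning bid is the highest: 344
Step 3: The payment equals the second-highest bid: 316
Step 4: Surplus = winner's bid - payment = 344 - 316 = 28

28


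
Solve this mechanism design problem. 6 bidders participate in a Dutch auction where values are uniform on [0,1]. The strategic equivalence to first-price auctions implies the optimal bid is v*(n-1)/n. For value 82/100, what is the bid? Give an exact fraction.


Step 1: Dutch auctions are strategically equivalent to first-price auctions
Step 2: The equilibrium bid is b(v) = v*(n-1)/n
Step 3: b = 41/50 * 5/6
Step 4: b = 41/60

41/60


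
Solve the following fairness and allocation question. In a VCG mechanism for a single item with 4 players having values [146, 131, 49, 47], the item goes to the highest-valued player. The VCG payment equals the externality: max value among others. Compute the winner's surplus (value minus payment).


Step 1: The winner is the agent with the highest value: agent 0 with value 146
Step 2: Values of other agents: [131, 49, 47]
Step 3: VCG payment = max of others' values = 131
Step 4: Surplus = 146 - 131 = 15

15


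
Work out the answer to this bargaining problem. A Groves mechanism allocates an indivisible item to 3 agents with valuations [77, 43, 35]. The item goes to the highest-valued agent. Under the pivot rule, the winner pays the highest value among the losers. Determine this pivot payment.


Step 1: The efficient winner is agent 0 with value 77
Step 2: Other agents' values: [43, 35]
Step 3: Pivot payment = max(others) = 43
Step 4: The winner pays 43

43


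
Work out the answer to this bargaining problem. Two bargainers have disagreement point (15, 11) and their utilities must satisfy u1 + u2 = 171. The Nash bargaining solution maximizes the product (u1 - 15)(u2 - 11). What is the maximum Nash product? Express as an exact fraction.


Step 1: The Nash solution splits surplus symmetrically above the disagreement point
Step 2: u1 = (total + d1 - d2)/2 = (171 + 15 - 11)/2 = 175/2
Step 3: u2 = (total - d1 + d2)/2 = (171 - 15 + 11)/2 = 167/2
Step 4: Nash product = (175/2 - 15) * (167/2 - 11)
Step 5: = 145/2 * 145/2 = 21025/4

21025/4


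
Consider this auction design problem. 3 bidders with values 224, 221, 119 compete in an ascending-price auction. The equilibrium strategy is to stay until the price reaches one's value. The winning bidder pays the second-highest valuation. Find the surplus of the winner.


Step 1: Identify the highest value: 224
Step 2: Identify the second-highest value: 221
Step 3: The final price = second-highest value = 221
Step 4: Surplus = 224 - 221 = 3

3


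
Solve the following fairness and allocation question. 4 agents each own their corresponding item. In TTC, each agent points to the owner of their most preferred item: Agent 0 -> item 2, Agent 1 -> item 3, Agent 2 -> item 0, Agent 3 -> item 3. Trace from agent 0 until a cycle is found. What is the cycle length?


Step 1: Trace the pointer graph from agent 0: 0 -> 2 -> 0
Step 2: A cycle is detected when we revisit agent 0
Step 3: The cycle is: 0 -> 2 -> 0
Step 4: Cycle length = 2

2


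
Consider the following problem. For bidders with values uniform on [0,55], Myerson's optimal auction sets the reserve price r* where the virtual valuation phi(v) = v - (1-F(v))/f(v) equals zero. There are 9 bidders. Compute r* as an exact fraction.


Step 1: For U[0,55], F(v) = v/55 and f(v) = 1/55
Step 2: phi(v) = v - (1 - v/55)/(1/55) = v - (55 - v) = 2v - 55
Step 3: Set phi(r*) = 0: 2r* - 55 = 0
Step 4: r* = 55/2 (the number of bidders n = 9 does not enter)

55/2


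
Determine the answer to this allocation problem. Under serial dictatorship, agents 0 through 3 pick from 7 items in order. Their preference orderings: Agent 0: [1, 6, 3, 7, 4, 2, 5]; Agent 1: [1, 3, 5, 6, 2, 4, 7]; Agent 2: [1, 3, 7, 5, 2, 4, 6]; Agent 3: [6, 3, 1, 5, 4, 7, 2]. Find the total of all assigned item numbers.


Step 1: Agent 0 picks item 1
Step 2: Agent 1 picks item 3
Step 3: Agent 2 picks item 7
Step 4: Agent 3 picks item 6
Step 5: Sum = 1 + 3 + 7 + 6 = 17

17


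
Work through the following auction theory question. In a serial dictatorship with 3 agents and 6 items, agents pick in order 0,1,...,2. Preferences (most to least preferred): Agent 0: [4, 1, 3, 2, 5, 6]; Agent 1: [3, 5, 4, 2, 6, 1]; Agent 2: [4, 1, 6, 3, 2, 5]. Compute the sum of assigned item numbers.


Step 1: Agent 0 picks item 4
Step 2: Agent 1 picks item 3
Step 3: Agent 2 picks item 1
Step 4: Sum = 4 + 3 + 1 = 8

8


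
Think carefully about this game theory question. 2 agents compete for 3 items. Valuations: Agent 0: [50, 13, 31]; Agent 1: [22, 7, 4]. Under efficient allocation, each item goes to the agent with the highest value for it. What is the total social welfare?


Step 1: For each item, find the maximum value among all agents.
Step 2: Item 0 -> Agent 0 (value 50)
Step 3: Item 1 -> Agent 0 (value 13)
Step 4: Item 2 -> Agent 0 (value 31)
Step 5: Total welfare = 50 + 13 + 31 = 94

94


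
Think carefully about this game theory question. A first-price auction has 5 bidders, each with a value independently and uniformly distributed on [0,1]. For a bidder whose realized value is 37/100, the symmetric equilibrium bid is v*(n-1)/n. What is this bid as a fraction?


Step 1: The symmetric BNE bidding function is b(v) = v * (n-1) / n
Step 2: Substitute v = 37/100 and n = 5
Step 3: b = 37/100 * 4/5
Step 4: b = 37/125

37/125


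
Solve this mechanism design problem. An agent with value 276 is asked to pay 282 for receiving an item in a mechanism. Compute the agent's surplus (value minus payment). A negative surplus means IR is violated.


Step 1: Surplus = value - payment = 276 - 282 = -6
Step 2: IR is violated (surplus < 0)

-6


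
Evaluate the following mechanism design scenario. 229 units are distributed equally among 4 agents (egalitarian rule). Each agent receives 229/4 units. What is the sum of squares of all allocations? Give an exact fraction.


Step 1: Each agent's share = 229/4
Step 2: Square of each share = (229/4)^2 = 52441/16
Step 3: Sum of squares = 4 * 52441/16 = 52441/4

52441/4


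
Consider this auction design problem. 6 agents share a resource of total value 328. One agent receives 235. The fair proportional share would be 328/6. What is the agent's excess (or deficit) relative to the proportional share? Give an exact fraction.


Step 1: Proportional share = 328/6 = 164/3
Step 2: Agent's actual allocation = 235
Step 3: Excess = 235 - 164/3 = 541/3

541/3


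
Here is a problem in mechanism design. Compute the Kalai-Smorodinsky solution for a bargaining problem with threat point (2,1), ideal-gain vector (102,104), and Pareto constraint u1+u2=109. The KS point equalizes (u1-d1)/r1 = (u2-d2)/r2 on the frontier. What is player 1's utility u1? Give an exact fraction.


Step 1: At the KS point, (u1-d1)/r1 = (u2-d2)/r2 = t and u1+u2 = 109
Step 2: u1 = d1 + r1*t and u2 = d2 + r2*t, so (d1 + r1*t) + (d2 + r2*t) = 109
Step 3: t = (109 - 2 - 1)/(102 + 104) = 106/206 = 53/103
Step 4: u1 = d1 + r1*t = 2 + 102 * 53/103 = 5612/103
Step 5: (Check: u2 = d2 + r2*t = 5615/103; u1+u2 = 5612/103 + 5615/103 = 109, on the frontier.)

5612/103


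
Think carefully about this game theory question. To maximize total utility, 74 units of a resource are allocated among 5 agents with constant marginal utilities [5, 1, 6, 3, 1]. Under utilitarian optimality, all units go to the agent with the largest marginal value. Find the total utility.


Step 1: The marginal utilities are [5, 1, 6, 3, 1]
Step 2: The highest marginal utility is 6
Step 3: All 74 units go to that agent
Step 4: Total utility = 6 * 74 = 444

444


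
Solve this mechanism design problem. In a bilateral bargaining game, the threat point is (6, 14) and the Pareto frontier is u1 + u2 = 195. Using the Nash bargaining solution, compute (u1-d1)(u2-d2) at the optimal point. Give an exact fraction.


Step 1: The Nash solution splits surplus symmetrically above the disagreement point
Step 2: u1 = (total + d1 - d2)/2 = (195 + 6 - 14)/2 = 187/2
Step 3: u2 = (total - d1 + d2)/2 = (195 - 6 + 14)/2 = 203/2
Step 4: Nash product = (187/2 - 6) * (203/2 - 14)
Step 5: = 175/2 * 175/2 = 30625/4

30625/4


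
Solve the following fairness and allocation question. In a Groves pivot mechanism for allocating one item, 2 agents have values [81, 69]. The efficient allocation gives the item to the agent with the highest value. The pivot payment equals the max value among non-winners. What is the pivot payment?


Step 1: The efficient winner is agent 0 with value 81
Step 2: Other agents' values: [69]
Step 3: Pivot payment = max(others) = 69
Step 4: The winner pays 69

69


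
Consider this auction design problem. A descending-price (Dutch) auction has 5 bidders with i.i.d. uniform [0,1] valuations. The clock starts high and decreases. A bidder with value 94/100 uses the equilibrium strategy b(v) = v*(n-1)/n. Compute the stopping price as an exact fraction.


Step 1: Dutch auctions are strategically equivalent to first-price auctions
Step 2: The equilibrium bid is b(v) = v*(n-1)/n
Step 3: b = 47/50 * 4/5
Step 4: b = 94/125

94/125


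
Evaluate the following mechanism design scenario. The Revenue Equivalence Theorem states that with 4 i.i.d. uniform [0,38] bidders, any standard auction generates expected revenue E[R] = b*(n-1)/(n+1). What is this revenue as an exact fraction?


Step 1: By Revenue Equivalence, expected revenue = b*(n-1)/(n+1)
Step 2: Substituting n = 4, b = 38
Step 3: Revenue = 38*(4-1)/(4+1) = 38*3/5
Step 4: Revenue = 114/5

114/5


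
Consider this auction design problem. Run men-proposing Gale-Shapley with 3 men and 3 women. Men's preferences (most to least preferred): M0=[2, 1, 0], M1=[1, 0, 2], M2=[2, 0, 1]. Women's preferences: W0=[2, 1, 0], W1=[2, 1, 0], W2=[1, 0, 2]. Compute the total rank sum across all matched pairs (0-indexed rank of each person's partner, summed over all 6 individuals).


Step 1: Run Gale-Shapley (men propose, women hold best offer):
  M0 proposes to W2; she accepts
  M1 proposes to W1; she accepts
  M2 proposes to W2; rejected
  M2 proposes to W0; she accepts
Step 2: Final matching: W0-M2, W1-M1, W2-M0
Step 3: 0-indexed ranks (man's rank of his match, then woman's): 1 + 0 + 0 + 1 + 0 + 1
Step 4: Total rank sum = 3

3


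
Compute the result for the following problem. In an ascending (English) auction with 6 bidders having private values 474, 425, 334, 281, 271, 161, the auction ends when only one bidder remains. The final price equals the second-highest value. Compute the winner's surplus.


Step 1: Identify the highest value: 474
Step 2: Identify the second-highest value: 425
Step 3: The final price = second-highest value = 425
Step 4: Surplus = 474 - 425 = 49

49


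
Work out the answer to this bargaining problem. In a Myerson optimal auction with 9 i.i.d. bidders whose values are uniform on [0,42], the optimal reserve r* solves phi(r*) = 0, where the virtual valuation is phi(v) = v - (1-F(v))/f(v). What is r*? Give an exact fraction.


Step 1: For U[0,42], F(v) = v/42 and f(v) = 1/42
Step 2: phi(v) = v - (1 - v/42)/(1/42) = v - (42 - v) = 2v - 42
Step 3: Set phi(r*) = 0: 2r* - 42 = 0
Step 4: r* = 42/2 = 21 (the number of bidders n = 9 does not enter)

21


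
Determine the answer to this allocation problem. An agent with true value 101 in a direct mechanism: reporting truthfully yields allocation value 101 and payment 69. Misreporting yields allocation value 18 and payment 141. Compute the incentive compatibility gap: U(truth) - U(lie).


Step 1: U(truth) = value - payment = 101 - 69 = 32
Step 2: U(lie) = allocation - payment = 18 - 141 = -123
Step 3: IC gap = 32 - (-123) = 155

155


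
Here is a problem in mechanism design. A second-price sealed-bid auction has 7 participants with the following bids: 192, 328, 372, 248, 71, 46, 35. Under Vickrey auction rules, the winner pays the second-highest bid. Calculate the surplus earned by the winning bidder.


Step 1: Sort bids in descending order: 372, 328, 248, 192, 71, 46, 35
Step 2: The winning bid is the highest: 372
Step 3: The payment equals the second-highest bid: 328
Step 4: Surplus = winner's bid - payment = 372 - 328 = 44

44


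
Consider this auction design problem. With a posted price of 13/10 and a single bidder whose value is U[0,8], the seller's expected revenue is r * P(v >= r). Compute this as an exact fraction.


Step 1: Posted price r = 13/10, value support [0,8]
Step 2: P(v >= r) = (8 - 13/10)/8 = 67/80
Step 3: Expected revenue = r * P(v >= r) = 13/10 * 67/80
Step 4: Revenue = 871/800

871/800


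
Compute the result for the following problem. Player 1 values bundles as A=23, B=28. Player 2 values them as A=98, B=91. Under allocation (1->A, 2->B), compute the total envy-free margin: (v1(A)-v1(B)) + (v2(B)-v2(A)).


Step 1: Player 1's margin = v1(A) - v1(B) = 23 - 28 = -5
Step 2: Player 2's margin = v2(B) - v2(A) = 91 - 98 = -7
Step 3: Total margin = -5 + -7 = -12

-12


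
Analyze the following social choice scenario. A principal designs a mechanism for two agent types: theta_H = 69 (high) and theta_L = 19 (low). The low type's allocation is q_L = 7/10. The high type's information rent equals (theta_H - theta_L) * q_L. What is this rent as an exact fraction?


Step 1: theta_H - theta_L = 69 - 19 = 50
Step 2: Information rent = (theta_H - theta_L) * q_L
Step 3: = 50 * 7/10
Step 4: = 35

35


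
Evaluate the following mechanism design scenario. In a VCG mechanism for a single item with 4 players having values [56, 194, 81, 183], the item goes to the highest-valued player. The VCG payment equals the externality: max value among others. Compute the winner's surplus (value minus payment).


Step 1: The winner is the agent with the highest value: agent 1 with value 194
Step 2: Values of other agents: [56, 81, 183]
Step 3: VCG payment = max of others' values = 183
Step 4: Surplus = 194 - 183 = 11

11


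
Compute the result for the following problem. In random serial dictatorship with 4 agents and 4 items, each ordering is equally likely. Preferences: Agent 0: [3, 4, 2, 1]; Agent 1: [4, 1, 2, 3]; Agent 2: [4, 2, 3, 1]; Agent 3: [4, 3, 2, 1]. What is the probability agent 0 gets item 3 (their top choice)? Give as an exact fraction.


Step 1: Agent 0 wants item 3
Step 2: There are 24 possible orderings of agents
Step 3: In 18 orderings, agent 0 gets item 3
Step 4: Probability = 18/24 = 3/4

3/4


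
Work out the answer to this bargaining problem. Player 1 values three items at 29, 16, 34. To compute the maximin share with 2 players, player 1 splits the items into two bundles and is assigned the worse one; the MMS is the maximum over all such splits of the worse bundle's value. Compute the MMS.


Step 1: Item values = 29, 16, 34
Step 2: Enumerate all 2-bundle partitions and take the smaller bundle:
  Partition 1: {29} vs {16,34} -> bundles 29, 50; min = 29
  Partition 2: {16} vs {29,34} -> bundles 16, 63; min = 16
  Partition 3: {34} vs {29,16} -> bundles 34, 45; min = 34
Step 3: MMS = max(29, 16, 34) = 34

34


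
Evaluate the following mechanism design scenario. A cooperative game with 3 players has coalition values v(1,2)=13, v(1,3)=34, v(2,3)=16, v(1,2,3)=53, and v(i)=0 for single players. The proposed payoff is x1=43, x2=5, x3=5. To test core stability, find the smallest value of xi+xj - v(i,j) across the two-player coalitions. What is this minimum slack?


Step 1: Slack for coalition (1,2): x1+x2 - v12 = 48 - 13 = 35
Step 2: Slack for coalition (1,3): x1+x3 - v13 = 48 - 34 = 14
Step 3: Slack for coalition (2,3): x2+x3 - v23 = 10 - 16 = -6
Step 4: Minimum slack = min(35, 14, -6) = -6, attained by (2,3); coalition (2,3) can block (slack < 0), so the allocation is not in the core

-6


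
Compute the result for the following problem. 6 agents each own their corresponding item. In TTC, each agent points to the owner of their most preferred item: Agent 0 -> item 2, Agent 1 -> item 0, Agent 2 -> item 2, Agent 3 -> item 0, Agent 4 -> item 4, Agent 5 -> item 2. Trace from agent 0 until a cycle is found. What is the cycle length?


Step 1: Trace the pointer graph from agent 0: 0 -> 2 -> 2
Step 2: A cycle is detected when we revisit agent 2
Step 3: The cycle is: 2 -> 2
Step 4: Cycle length = 1

1


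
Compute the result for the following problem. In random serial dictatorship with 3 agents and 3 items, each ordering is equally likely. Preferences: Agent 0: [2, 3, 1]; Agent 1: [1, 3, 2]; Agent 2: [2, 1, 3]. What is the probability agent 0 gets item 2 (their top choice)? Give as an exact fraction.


Step 1: Agent 0 wants item 2
Step 2: There are 6 possible orderings of agents
Step 3: In 3 orderings, agent 0 gets item 2
Step 4: Probability = 3/6 = 1/2

1/2


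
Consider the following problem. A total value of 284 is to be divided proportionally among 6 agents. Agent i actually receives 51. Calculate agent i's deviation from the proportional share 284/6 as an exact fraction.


Step 1: Proportional share = 284/6 = 142/3
Step 2: Agent's actual allocation = 51
Step 3: Excess = 51 - 142/3 = 11/3

11/3


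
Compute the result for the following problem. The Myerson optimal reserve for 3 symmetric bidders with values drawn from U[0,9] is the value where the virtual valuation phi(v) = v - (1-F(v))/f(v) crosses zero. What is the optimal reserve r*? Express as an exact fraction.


Step 1: For U[0,9], F(v) = v/9 and f(v) = 1/9
Step 2: phi(v) = v - (1 - v/9)/(1/9) = v - (9 - v) = 2v - 9
Step 3: Set phi(r*) = 0: 2r* - 9 = 0
Step 4: r* = 9/2 (the number of bidders n = 3 does not enter)

9/2


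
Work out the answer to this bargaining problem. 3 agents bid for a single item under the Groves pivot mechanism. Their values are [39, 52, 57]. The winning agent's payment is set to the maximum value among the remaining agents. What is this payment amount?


Step 1: The efficient winner is agent 2 with value 57
Step 2: Other agents' values: [39, 52]
Step 3: Pivot payment = max(others) = 52
Step 4: The winner pays 52

52


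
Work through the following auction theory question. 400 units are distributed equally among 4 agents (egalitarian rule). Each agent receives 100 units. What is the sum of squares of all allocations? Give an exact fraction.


Step 1: Each agent's share = 400/4 = 100
Step 2: Square of each share = (100)^2 = 10000
Step 3: Sum of squares = 4 * 10000 = 40000

40000


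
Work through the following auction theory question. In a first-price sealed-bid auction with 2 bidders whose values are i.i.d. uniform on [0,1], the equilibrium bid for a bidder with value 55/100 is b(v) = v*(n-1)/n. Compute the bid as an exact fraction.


Step 1: The symmetric BNE bidding function is b(v) = v * (n-1) / n
Step 2: Substitute v = 11/20 and n = 2
Step 3: b = 11/20 * 1/2
Step 4: b = 11/40

11/40


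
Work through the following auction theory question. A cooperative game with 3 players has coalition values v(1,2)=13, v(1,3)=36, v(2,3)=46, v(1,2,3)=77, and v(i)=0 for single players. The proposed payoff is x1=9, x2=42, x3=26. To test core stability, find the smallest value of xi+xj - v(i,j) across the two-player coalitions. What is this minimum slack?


Step 1: Slack for coalition (1,2): x1+x2 - v12 = 51 - 13 = 38
Step 2: Slack for coalition (1,3): x1+x3 - v13 = 35 - 36 = -1
Step 3: Slack for coalition (2,3): x2+x3 - v23 = 68 - 46 = 22
Step 4: Minimum slack = min(38, -1, 22) = -1, attained by (1,3); coalition (1,3) can block (slack < 0), so the allocation is not in the core

-1


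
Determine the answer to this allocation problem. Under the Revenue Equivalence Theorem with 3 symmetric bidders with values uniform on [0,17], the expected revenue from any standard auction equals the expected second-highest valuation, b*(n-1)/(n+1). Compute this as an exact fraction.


Step 1: By Revenue Equivalence, expected revenue = b*(n-1)/(n+1)
Step 2: Substituting n = 3, b = 17
Step 3: Revenue = 17*(3-1)/(3+1) = 17*2/4
Step 4: Revenue = 34/4 = 17/2

17/2


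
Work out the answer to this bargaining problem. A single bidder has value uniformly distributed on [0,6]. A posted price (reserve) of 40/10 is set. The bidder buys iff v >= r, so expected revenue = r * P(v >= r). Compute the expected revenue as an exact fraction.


Step 1: Posted price r = 4, value support [0,6]
Step 2: P(v >= r) = (6 - 4)/6 = 1/3
Step 3: Expected revenue = r * P(v >= r) = 4 * 1/3
Step 4: Revenue = 4/3

4/3


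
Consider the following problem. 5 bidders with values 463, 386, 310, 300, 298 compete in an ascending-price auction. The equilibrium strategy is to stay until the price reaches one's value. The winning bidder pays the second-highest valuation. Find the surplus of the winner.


Step 1: Identify the highest value: 463
Step 2: Identify the second-highest value: 386
Step 3: The final price = second-highest value = 386
Step 4: Surplus = 463 - 386 = 77

77


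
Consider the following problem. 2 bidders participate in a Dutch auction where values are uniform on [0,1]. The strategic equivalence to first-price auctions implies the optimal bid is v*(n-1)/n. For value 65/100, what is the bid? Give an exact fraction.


Step 1: Dutch auctions are strategically equivalent to first-price auctions
Step 2: The equilibrium bid is b(v) = v*(n-1)/n
Step 3: b = 13/20 * 1/2
Step 4: b = 13/40

13/40


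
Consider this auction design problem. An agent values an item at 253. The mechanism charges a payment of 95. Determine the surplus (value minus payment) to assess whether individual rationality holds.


Step 1: Surplus = value - payment = 253 - 95 = 158
Step 2: IR is satisfied (surplus >= 0)

158


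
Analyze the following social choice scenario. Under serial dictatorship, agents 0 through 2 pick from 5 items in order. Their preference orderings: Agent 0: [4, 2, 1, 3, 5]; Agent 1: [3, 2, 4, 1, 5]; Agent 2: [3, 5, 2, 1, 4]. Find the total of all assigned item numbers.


Step 1: Agent 0 picks item 4
Step 2: Agent 1 picks item 3
Step 3: Agent 2 picks item 5
Step 4: Sum = 4 + 3 + 5 = 12

12


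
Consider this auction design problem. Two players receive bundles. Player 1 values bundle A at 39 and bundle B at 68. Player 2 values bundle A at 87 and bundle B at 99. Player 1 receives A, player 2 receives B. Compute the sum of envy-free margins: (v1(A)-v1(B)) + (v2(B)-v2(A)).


Step 1: Player 1's margin = v1(A) - v1(B) = 39 - 68 = -29
Step 2: Player 2's margin = v2(B) - v2(A) = 99 - 87 = 12
Step 3: Total margin = -29 + 12 = -17

-17


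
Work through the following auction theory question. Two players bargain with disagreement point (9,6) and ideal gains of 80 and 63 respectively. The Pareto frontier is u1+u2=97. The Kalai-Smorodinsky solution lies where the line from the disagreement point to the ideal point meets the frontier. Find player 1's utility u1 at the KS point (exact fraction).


Step 1: At the KS point, (u1-d1)/r1 = (u2-d2)/r2 = t and u1+u2 = 97
Step 2: u1 = d1 + r1*t and u2 = d2 + r2*t, so (d1 + r1*t) + (d2 + r2*t) = 97
Step 3: t = (97 - 9 - 6)/(80 + 63) = 82/143
Step 4: u1 = d1 + r1*t = 9 + 80 * 82/143 = 7847/143
Step 5: (Check: u2 = d2 + r2*t = 6024/143; u1+u2 = 7847/143 + 6024/143 = 97, on the frontier.)

7847/143


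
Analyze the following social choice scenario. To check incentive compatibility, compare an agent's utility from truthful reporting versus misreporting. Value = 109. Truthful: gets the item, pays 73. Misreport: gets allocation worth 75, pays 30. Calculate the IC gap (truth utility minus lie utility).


Step 1: U(truth) = value - payment = 109 - 73 = 36
Step 2: U(lie) = allocation - payment = 75 - 30 = 45
Step 3: IC gap = 36 - 45 = -9

-9


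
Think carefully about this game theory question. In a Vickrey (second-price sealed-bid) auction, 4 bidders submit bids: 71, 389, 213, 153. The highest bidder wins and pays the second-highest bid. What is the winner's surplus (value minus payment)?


Step 1: Sort bids in descending order: 389, 213, 153, 71
Step 2: The winning bid is the highest: 389
Step 3: The payment equals the second-highest bid: 213
Step 4: Surplus = winner's bid - payment = 389 - 213 = 176

176


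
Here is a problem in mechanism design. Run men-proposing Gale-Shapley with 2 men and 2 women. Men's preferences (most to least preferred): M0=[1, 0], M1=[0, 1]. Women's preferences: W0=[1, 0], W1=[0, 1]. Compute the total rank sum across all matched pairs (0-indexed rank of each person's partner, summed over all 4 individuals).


Step 1: Run Gale-Shapley (men propose, women hold best offer):
  M0 proposes to W1; she accepts
  M1 proposes to W0; she accepts
Step 2: Final matching: W0-M1, W1-M0
Step 3: 0-indexed ranks (man's rank of his match, then woman's): 0 + 0 + 0 + 0
Step 4: Total rank sum = 0

0


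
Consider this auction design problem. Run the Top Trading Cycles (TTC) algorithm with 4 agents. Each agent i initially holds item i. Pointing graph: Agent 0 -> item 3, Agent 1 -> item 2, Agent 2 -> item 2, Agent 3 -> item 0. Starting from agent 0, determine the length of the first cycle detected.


Step 1: Trace the pointer graph from agent 0: 0 -> 3 -> 0
Step 2: A cycle is detected when we revisit agent 0
Step 3: The cycle is: 0 -> 3 -> 0
Step 4: Cycle length = 2

2


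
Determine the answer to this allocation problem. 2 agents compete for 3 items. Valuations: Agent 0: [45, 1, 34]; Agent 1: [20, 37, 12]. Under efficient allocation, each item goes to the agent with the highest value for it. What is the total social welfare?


Step 1: For each item, find the maximum value among all agents.
Step 2: Item 0 -> Agent 0 (value 45)
Step 3: Item 1 -> Agent 1 (value 37)
Step 4: Item 2 -> Agent 0 (value 34)
Step 5: Total welfare = 45 + 37 + 34 = 116

116


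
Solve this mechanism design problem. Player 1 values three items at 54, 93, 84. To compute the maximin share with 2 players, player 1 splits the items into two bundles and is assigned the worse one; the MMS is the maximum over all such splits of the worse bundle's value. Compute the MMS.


Step 1: Item values = 54, 93, 84
Step 2: Enumerate all 2-bundle partitions and take the smaller bundle:
  Partition 1: {54} vs {93,84} -> bundles 54, 177; min = 54
  Partition 2: {93} vs {54,84} -> bundles 93, 138; min = 93
  Partition 3: {84} vs {54,93} -> bundles 84, 147; min = 84
Step 3: MMS = max(54, 93, 84) = 93

93


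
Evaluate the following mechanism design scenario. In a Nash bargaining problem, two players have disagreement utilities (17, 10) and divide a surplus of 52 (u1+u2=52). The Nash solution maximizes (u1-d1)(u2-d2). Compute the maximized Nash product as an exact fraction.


Step 1: The Nash solution splits surplus symmetrically above the disagreement point
Step 2: u1 = (total + d1 - d2)/2 = (52 + 17 - 10)/2 = 59/2
Step 3: u2 = (total - d1 + d2)/2 = (52 - 17 + 10)/2 = 45/2
Step 4: Nash product = (59/2 - 17) * (45/2 - 10)
Step 5: = 25/2 * 25/2 = 625/4

625/4


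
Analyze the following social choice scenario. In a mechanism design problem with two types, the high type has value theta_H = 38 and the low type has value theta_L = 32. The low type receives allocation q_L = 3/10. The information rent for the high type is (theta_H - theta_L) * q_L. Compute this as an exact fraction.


Step 1: theta_H - theta_L = 38 - 32 = 6
Step 2: Information rent = (theta_H - theta_L) * q_L
Step 3: = 6 * 3/10
Step 4: = 9/5

9/5
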